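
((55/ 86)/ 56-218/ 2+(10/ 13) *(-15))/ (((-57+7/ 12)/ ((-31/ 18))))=-3.68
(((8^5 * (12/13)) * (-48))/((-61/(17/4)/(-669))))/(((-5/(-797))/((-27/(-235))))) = -1154807382933504/931775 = -1239362918.02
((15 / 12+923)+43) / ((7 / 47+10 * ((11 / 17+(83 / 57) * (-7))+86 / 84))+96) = 88.51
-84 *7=-588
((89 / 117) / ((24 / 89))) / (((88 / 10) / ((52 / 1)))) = 39605 / 2376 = 16.67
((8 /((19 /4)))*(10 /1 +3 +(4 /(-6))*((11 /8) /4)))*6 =2452 /19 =129.05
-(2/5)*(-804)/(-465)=-536/775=-0.69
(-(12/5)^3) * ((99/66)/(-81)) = 32/125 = 0.26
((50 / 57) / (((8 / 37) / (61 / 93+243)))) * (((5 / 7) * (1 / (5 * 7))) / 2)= 5240125 / 519498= 10.09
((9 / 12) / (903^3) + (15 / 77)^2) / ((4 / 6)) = 4508047021 / 79194696504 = 0.06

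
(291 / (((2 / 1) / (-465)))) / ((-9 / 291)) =4375185 / 2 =2187592.50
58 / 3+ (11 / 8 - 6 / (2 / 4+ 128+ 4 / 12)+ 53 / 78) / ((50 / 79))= 90464473 / 4019600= 22.51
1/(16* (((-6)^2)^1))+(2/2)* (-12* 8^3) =-3538943/576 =-6144.00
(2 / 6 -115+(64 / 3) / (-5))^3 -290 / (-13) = -73811179202 / 43875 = -1682306.08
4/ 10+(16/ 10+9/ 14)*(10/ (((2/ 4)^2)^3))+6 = 50464/ 35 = 1441.83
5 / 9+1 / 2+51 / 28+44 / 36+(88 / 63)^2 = 96055 / 15876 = 6.05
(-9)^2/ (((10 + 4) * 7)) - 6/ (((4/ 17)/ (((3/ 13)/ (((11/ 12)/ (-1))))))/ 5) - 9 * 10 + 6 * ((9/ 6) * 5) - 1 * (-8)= -4.08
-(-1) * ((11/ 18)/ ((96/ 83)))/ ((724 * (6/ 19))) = 17347/ 7506432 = 0.00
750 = 750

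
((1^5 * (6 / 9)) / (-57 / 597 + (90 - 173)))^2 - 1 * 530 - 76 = -372834440495 / 615238416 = -606.00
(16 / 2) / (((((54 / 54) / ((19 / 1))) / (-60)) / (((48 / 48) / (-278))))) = 4560 / 139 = 32.81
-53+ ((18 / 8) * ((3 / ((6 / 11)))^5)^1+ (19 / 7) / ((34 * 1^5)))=171679541 / 15232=11270.98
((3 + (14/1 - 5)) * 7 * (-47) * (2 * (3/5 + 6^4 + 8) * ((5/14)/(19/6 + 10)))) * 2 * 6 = -264885984/79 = -3352987.14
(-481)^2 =231361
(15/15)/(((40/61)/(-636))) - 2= -9719/10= -971.90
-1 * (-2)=2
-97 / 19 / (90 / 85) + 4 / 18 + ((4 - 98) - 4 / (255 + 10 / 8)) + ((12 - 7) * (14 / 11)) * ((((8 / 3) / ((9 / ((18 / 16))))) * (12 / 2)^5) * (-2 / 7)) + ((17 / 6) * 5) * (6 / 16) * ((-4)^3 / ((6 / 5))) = -19645323967 / 3856050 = -5094.68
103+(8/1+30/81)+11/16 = 48409/432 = 112.06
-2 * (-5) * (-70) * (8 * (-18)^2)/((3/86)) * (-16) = 832204800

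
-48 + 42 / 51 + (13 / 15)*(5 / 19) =-45493 / 969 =-46.95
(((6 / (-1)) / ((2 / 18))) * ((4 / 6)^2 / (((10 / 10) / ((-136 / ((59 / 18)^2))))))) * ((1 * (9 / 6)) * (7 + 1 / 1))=12690432 / 3481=3645.63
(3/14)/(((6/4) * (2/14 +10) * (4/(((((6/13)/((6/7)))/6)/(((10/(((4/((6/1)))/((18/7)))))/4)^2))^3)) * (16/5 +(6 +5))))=80707214/362028803657567596875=0.00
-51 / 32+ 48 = 1485 / 32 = 46.41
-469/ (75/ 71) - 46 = -36749/ 75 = -489.99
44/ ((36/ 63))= 77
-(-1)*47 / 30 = 47 / 30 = 1.57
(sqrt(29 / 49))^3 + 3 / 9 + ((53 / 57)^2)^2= 29 * sqrt(29) / 343 + 11409148 / 10556001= 1.54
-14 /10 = -7 /5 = -1.40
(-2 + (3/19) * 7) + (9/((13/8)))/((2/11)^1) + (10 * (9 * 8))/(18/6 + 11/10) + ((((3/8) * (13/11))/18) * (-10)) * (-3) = 183506679/891176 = 205.92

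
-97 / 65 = -1.49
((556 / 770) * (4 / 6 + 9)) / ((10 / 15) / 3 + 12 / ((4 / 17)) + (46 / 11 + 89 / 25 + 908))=60465 / 8376326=0.01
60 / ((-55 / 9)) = -108 / 11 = -9.82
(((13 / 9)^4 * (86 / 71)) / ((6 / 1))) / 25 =1228123 / 34937325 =0.04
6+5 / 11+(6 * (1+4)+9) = 500 / 11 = 45.45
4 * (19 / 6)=12.67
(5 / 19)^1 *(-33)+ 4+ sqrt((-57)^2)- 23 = 557 / 19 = 29.32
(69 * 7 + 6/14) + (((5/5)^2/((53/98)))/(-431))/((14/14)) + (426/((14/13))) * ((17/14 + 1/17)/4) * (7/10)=571.56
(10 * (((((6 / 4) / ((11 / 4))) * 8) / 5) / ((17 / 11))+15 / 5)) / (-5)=-7.13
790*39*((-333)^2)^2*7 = 2651958187130070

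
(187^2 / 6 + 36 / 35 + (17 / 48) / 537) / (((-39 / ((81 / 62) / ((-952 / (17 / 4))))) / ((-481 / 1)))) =-583734278181 / 1392133120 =-419.31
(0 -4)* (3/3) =-4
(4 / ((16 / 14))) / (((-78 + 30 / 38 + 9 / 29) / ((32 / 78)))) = -0.02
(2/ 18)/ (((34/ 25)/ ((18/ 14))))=25/ 238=0.11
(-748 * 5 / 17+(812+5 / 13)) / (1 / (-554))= -328181.08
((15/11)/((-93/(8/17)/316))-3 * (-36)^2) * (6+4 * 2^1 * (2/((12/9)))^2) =-541233024/5797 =-93364.33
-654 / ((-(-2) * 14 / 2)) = -327 / 7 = -46.71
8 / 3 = 2.67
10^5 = 100000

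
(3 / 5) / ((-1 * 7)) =-0.09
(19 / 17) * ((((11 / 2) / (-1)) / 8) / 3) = -209 / 816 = -0.26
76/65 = 1.17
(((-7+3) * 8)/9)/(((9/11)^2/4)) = -15488/729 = -21.25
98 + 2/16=785/8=98.12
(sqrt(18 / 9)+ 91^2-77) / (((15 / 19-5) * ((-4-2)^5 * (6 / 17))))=323 * sqrt(2) / 3732480+ 662473 / 933120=0.71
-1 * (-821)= 821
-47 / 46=-1.02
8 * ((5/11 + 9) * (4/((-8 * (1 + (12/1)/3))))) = -416/55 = -7.56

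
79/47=1.68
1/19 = 0.05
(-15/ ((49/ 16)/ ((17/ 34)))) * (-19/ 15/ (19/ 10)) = 80/ 49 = 1.63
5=5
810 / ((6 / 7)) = 945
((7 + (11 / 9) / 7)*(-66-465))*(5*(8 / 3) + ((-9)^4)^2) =-3443910933604 / 21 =-163995758743.05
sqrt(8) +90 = 2 * sqrt(2) +90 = 92.83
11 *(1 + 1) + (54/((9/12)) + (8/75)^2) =528814/5625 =94.01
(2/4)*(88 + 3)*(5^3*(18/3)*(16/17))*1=546000/17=32117.65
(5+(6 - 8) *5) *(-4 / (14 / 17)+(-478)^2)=-7996770 / 7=-1142395.71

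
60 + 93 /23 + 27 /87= 42924 /667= 64.35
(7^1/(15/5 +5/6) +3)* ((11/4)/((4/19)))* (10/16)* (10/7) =579975/10304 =56.29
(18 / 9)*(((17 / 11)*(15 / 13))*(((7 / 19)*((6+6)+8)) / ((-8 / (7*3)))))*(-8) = 1499400 / 2717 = 551.86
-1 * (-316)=316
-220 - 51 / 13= -2911 / 13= -223.92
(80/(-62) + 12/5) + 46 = 7302/155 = 47.11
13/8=1.62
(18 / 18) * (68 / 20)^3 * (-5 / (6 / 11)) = -54043 / 150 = -360.29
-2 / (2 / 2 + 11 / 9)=-9 / 10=-0.90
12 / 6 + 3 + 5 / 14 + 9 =201 / 14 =14.36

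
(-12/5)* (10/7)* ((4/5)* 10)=-192/7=-27.43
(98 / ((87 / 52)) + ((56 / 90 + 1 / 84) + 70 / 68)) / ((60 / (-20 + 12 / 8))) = -18.57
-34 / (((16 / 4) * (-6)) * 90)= 17 / 1080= 0.02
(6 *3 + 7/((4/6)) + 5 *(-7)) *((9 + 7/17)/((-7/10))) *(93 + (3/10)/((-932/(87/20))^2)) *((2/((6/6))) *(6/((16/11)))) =138621976653303/2067325120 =67053.79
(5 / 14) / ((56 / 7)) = 5 / 112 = 0.04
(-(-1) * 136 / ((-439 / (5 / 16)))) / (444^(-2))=-8378280 / 439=-19084.92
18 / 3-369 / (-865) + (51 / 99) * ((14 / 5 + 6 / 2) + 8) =128792 / 9515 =13.54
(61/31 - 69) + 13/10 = -20377/310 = -65.73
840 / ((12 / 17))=1190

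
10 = 10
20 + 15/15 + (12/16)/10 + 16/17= 14971/680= 22.02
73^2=5329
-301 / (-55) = 301 / 55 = 5.47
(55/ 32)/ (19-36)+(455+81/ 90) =1239773/ 2720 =455.80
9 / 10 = 0.90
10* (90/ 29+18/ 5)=1944/ 29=67.03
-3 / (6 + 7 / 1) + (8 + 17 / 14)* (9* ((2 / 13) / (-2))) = -1203 / 182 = -6.61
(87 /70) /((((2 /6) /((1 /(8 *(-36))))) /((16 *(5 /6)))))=-0.17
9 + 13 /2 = 31 /2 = 15.50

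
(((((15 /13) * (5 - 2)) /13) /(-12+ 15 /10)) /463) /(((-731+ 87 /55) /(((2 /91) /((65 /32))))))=10560 /12997497981013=0.00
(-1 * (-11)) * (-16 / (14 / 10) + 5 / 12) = -10175 / 84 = -121.13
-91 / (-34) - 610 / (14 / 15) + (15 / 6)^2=-644.64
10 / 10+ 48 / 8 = 7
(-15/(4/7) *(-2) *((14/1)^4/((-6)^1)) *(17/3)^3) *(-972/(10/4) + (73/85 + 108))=462310485140/27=17122610560.74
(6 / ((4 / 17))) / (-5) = -51 / 10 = -5.10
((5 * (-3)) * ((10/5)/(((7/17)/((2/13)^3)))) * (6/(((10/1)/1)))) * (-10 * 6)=9.55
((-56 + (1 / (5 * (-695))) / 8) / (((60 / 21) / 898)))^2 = 23941698964450444849 / 77284000000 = 309788558.62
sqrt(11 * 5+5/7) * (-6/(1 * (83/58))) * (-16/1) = 5568 * sqrt(2730)/581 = 500.73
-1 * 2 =-2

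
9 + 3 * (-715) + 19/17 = -36293/17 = -2134.88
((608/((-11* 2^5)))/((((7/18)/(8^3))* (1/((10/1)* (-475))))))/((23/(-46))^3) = -86414961.04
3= 3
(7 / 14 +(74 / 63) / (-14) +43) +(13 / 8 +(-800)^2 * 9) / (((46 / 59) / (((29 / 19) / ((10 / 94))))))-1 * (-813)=1634190038465981 / 15417360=105996749.02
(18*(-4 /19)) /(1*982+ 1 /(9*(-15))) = -9720 /2518811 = -0.00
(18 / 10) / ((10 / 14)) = 63 / 25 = 2.52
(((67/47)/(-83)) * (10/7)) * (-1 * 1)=670/27307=0.02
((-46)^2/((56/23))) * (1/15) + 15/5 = 12797/210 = 60.94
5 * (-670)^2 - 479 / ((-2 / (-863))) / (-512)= 2298781377 / 1024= 2244903.69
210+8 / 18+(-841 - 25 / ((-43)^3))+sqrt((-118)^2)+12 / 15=-1830965578 / 3577815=-511.76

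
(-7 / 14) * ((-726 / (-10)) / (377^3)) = -0.00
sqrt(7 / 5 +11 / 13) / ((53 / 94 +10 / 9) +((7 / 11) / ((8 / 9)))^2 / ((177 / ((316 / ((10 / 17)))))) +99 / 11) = 0.12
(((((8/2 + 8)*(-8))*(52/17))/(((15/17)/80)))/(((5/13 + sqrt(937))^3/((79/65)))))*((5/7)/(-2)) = -824570042920/54262682114697 + 714928213064*sqrt(937)/54262682114697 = 0.39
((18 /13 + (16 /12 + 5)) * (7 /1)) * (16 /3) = 33712 /117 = 288.14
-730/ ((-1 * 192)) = 365/ 96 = 3.80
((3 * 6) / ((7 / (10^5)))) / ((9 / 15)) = 3000000 / 7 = 428571.43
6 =6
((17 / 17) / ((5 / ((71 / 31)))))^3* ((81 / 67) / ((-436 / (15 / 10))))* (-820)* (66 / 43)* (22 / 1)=2588819654718 / 233880948475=11.07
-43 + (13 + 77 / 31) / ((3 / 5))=-533 / 31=-17.19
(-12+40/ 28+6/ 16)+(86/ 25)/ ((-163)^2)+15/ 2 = -100293159/ 37196600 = -2.70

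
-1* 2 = -2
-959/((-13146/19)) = 2603/1878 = 1.39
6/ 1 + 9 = 15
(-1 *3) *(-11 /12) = 2.75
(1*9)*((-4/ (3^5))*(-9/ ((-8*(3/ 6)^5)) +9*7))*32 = -1408/ 3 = -469.33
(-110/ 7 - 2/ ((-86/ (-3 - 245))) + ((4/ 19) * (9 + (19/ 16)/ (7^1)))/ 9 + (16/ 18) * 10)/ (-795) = 94389/ 6062140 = 0.02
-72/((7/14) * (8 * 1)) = -18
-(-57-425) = 482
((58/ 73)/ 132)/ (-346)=-29/ 1667028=-0.00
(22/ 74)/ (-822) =-0.00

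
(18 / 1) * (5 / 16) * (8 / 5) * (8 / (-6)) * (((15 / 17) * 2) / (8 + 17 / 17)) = -40 / 17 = -2.35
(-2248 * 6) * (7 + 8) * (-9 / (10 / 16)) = 2913408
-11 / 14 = -0.79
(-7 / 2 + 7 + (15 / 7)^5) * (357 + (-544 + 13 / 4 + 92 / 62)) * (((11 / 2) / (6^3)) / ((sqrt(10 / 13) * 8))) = -406826791789 * sqrt(130) / 144050780160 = -32.20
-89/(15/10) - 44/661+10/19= -2218180/37677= -58.87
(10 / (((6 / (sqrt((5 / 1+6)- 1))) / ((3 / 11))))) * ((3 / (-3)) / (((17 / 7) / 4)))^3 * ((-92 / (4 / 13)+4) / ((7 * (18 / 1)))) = 2312800 * sqrt(10) / 486387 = 15.04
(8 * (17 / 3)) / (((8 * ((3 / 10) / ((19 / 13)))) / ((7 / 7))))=3230 / 117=27.61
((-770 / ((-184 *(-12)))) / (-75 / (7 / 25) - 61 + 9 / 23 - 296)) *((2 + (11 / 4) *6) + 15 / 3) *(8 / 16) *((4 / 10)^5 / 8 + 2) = 79216291 / 6032340000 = 0.01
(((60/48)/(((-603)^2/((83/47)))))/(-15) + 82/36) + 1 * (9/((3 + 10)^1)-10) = -7.03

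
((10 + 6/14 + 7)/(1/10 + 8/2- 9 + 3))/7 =-1220/931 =-1.31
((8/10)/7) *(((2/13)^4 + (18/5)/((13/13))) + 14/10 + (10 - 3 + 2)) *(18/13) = 5758128/2599051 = 2.22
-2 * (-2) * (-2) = -8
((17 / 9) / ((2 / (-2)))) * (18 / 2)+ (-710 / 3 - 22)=-827 / 3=-275.67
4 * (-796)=-3184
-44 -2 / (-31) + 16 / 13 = -17210 / 403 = -42.70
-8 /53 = -0.15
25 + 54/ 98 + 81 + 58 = 8063/ 49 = 164.55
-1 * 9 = -9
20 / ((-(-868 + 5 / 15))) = 60 / 2603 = 0.02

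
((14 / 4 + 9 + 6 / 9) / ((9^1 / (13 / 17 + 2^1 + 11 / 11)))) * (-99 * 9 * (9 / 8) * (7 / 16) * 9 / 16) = -1478169 / 1088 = -1358.61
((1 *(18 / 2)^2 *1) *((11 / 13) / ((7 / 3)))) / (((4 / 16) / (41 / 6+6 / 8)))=891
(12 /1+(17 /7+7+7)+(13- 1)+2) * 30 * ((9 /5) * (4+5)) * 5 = 721710 /7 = 103101.43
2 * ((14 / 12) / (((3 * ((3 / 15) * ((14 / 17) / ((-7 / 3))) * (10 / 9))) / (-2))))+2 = 131 / 6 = 21.83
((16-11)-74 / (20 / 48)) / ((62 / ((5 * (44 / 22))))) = -863 / 31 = -27.84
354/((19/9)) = 3186/19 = 167.68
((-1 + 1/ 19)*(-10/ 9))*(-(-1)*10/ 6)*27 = 900/ 19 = 47.37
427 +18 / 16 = 3425 / 8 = 428.12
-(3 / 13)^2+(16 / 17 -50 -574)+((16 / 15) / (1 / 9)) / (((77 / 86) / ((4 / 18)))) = -2059775659 / 3318315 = -620.73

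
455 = 455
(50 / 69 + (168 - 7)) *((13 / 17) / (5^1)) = 145067 / 5865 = 24.73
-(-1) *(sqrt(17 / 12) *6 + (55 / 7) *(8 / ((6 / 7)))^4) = sqrt(51) + 4829440 / 81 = 59629.86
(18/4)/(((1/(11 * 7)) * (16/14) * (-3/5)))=-8085/16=-505.31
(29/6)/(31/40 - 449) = -580/53787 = -0.01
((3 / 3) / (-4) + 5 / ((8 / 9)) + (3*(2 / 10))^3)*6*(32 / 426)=22364 / 8875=2.52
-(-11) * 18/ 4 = 99/ 2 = 49.50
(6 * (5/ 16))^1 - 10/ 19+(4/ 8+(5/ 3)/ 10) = 919/ 456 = 2.02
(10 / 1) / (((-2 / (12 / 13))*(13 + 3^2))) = -30 / 143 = -0.21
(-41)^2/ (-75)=-1681/ 75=-22.41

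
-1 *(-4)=4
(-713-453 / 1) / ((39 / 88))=-102608 / 39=-2630.97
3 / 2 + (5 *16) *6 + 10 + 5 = 993 / 2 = 496.50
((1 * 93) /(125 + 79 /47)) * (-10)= -7.34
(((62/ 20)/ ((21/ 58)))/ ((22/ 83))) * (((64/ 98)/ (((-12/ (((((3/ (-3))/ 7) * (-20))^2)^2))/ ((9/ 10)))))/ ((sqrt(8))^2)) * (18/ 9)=-238774400/ 9058973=-26.36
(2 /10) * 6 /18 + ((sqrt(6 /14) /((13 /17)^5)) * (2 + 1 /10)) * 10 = 1 /15 + 4259571 * sqrt(21) /371293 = 52.64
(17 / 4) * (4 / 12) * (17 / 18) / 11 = 289 / 2376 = 0.12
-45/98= -0.46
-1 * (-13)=13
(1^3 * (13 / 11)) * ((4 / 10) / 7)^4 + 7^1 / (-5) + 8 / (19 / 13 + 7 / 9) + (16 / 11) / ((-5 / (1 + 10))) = -1.03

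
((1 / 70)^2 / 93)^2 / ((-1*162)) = -1 / 33641323380000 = -0.00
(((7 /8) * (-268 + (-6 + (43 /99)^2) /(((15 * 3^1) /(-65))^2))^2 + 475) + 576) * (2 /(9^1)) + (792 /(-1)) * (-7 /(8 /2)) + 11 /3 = 383017352096661163 /22688893517796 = 16881.27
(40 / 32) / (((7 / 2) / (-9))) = -45 / 14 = -3.21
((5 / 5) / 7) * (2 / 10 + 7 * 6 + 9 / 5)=44 / 7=6.29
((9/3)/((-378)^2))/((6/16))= 0.00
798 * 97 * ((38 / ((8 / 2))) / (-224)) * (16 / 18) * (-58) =1015493 / 6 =169248.83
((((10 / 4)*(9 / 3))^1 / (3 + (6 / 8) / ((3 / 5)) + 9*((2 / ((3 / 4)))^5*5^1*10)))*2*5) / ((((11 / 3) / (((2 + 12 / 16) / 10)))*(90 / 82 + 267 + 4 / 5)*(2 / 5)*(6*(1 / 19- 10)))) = -292125 / 20232013105696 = -0.00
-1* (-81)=81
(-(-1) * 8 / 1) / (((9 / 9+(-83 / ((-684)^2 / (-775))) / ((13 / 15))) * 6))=2703168 / 2349001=1.15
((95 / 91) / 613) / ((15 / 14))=0.00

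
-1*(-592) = 592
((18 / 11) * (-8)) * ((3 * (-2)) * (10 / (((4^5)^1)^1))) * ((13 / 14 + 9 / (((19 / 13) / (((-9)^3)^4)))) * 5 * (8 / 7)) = 312268217010384375 / 40964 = 7622991334107.62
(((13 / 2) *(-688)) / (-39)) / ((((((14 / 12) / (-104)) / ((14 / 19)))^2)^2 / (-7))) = -1947123817906176 / 130321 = -14940982787.93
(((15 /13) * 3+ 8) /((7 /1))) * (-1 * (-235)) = 384.78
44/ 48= 11/ 12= 0.92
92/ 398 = 46/ 199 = 0.23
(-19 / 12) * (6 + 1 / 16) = -1843 / 192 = -9.60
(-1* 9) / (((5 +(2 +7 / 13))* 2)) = -117 / 196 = -0.60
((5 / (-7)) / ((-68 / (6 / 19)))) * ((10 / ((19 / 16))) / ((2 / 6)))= 3600 / 42959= 0.08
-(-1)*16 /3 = 16 /3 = 5.33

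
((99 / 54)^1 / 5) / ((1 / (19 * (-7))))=-1463 / 30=-48.77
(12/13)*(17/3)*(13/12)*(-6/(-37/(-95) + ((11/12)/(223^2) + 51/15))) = -385499208/42966065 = -8.97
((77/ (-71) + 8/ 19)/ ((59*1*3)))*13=-11635/ 238773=-0.05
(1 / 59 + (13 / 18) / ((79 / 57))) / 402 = 15047 / 11242332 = 0.00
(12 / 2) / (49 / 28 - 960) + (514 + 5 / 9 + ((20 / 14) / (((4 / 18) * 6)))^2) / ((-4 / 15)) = -1933.89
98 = 98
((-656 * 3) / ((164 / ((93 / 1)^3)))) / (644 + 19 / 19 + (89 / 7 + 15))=-67565988 / 4709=-14348.27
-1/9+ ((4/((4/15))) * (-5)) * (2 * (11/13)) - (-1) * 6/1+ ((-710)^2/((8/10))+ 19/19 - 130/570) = 1400500532/2223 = 630004.74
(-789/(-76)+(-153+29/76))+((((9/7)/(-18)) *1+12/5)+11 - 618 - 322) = -710824/665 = -1068.91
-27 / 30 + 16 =151 / 10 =15.10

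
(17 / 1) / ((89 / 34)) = 578 / 89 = 6.49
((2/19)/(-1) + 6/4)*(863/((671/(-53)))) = -2424167/25498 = -95.07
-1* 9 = -9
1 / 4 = 0.25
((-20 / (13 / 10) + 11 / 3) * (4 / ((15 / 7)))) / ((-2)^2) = -3199 / 585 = -5.47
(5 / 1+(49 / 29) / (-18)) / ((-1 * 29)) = -2561 / 15138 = -0.17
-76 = -76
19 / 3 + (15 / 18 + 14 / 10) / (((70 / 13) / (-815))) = -331.70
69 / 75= 23 / 25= 0.92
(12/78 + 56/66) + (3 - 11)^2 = 27886/429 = 65.00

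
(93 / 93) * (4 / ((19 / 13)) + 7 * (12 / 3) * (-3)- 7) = -1677 / 19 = -88.26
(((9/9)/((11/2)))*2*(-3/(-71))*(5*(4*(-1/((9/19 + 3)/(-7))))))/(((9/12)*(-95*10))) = -112/128865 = -0.00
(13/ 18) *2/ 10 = 13/ 90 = 0.14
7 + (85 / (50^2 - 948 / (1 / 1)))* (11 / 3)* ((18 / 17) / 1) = 5597 / 776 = 7.21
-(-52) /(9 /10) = 520 /9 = 57.78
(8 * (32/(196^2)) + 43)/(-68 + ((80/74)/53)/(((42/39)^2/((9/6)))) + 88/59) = -11946963041/18468279879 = -0.65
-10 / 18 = -5 / 9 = -0.56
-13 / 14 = -0.93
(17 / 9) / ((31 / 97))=1649 / 279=5.91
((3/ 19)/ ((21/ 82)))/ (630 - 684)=-41/ 3591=-0.01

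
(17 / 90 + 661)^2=3541083049 / 8100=437170.75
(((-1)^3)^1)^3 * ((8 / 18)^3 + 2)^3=-3525688648 / 387420489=-9.10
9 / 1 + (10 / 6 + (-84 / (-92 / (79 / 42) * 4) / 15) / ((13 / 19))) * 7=752027 / 35880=20.96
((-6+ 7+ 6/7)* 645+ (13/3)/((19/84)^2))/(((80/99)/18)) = 2887746147/101080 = 28568.92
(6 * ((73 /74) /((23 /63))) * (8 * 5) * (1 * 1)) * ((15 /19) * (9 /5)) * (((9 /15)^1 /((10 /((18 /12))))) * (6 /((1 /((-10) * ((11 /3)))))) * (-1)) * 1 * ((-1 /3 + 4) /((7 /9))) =1390879512 /16169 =86021.37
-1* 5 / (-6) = 5 / 6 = 0.83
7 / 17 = 0.41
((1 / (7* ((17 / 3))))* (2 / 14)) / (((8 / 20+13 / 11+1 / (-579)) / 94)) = 4490145 / 20957447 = 0.21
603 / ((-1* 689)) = -603 / 689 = -0.88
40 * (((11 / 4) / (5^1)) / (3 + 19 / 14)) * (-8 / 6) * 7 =-8624 / 183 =-47.13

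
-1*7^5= -16807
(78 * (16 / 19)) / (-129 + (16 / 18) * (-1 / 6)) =-33696 / 66253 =-0.51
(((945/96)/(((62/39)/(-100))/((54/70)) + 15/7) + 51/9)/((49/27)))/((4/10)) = 3481974315/245283808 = 14.20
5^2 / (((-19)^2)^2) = 25 / 130321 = 0.00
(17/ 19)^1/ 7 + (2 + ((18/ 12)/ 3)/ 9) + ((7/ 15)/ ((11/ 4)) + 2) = 573169/ 131670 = 4.35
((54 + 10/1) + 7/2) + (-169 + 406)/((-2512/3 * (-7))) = 1187631/17584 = 67.54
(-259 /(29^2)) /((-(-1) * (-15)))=259 /12615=0.02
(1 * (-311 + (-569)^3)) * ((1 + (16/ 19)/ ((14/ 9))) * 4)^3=-101573189397760000/ 2352637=-43174186837.05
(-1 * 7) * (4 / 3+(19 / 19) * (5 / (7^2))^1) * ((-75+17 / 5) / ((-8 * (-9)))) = 37769 / 3780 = 9.99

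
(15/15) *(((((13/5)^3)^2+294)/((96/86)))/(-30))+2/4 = -393834037/22500000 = -17.50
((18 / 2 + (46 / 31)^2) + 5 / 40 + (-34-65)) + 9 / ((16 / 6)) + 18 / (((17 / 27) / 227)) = 6405.23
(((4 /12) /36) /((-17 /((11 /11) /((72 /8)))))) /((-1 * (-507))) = -1 /8377668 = -0.00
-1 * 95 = -95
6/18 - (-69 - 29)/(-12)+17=55/6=9.17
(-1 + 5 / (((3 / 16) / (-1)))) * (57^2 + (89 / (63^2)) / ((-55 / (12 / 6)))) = -58866942991 / 654885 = -89888.98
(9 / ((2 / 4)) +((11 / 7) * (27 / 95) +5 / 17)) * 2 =37.48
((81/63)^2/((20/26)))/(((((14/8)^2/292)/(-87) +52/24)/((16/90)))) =21136128/119862575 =0.18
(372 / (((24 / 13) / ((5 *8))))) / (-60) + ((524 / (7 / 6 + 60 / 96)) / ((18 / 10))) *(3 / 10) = -11041 / 129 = -85.59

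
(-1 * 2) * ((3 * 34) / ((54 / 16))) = -544 / 9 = -60.44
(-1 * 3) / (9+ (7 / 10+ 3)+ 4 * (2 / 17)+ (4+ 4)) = -510 / 3599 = -0.14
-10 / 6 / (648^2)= -5 / 1259712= -0.00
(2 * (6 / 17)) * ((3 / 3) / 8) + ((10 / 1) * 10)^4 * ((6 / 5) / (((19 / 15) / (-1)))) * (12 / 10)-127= -73440081985 / 646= -113684337.44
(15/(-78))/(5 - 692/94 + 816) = -235/994266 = -0.00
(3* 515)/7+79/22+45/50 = 86704/385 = 225.21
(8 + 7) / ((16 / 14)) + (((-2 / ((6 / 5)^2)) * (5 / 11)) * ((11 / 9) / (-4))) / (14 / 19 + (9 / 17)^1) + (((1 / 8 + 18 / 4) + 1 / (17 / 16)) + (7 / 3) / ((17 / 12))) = 92321189 / 4505544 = 20.49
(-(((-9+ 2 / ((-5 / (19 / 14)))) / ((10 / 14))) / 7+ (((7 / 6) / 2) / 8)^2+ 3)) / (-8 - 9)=1768831 / 27417600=0.06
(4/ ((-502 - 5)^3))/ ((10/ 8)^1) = -16/ 651619215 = -0.00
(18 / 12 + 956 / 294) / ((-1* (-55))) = 127 / 1470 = 0.09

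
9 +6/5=51/5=10.20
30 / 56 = 15 / 28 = 0.54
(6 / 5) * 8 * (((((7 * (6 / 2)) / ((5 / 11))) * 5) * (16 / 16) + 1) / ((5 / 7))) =77952 / 25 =3118.08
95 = 95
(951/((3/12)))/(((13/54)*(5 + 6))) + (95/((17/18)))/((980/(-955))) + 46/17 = 18795005/14014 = 1341.16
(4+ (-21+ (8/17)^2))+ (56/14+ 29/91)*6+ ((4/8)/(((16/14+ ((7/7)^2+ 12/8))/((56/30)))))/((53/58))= 9.41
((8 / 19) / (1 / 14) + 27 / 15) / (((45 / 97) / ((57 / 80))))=70907 / 6000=11.82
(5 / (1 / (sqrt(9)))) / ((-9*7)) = -5 / 21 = -0.24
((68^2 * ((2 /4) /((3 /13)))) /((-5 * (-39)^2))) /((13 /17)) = -1.72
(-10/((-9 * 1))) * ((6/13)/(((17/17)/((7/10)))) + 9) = 404/39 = 10.36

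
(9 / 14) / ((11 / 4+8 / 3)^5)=1119744 / 8122034375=0.00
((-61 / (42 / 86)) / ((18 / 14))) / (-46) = 2623 / 1242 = 2.11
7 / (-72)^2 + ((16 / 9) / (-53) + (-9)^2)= 22246067 / 274752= 80.97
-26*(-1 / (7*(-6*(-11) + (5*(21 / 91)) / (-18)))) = 2028 / 36001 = 0.06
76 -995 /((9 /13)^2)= -1999.99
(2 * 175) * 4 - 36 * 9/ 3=1292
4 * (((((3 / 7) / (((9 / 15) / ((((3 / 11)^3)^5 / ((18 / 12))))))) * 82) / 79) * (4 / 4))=15688138320 / 2310018237686855003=0.00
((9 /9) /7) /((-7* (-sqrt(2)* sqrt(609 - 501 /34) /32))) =0.02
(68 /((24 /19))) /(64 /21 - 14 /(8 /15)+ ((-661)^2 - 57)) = 4522 /36694627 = 0.00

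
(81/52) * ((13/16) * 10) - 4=277/32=8.66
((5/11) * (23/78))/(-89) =-115/76362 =-0.00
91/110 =0.83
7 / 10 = 0.70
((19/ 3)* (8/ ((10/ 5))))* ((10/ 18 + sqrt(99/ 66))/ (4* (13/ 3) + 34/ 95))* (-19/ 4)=-34295* sqrt(6)/ 10084 - 171475/ 45378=-12.11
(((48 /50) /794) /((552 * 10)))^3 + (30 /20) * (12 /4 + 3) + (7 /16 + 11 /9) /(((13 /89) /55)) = 7058385872031480648437617 /11133991953205875000000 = 633.95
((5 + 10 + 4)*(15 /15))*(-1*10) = -190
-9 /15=-3 /5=-0.60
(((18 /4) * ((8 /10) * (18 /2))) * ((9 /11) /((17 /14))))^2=416649744 /874225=476.59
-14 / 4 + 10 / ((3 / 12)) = 73 / 2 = 36.50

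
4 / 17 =0.24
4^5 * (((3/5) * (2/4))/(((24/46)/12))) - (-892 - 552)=42548/5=8509.60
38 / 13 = 2.92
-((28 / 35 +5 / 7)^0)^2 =-1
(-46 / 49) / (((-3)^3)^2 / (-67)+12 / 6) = 3082 / 29155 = 0.11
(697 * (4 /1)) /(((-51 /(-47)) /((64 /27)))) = 493312 /81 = 6090.27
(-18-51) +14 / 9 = -607 / 9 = -67.44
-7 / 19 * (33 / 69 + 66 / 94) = -8932 / 20539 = -0.43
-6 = -6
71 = 71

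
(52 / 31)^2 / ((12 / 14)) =9464 / 2883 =3.28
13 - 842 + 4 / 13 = -10773 / 13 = -828.69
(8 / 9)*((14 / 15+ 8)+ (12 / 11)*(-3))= 7472 / 1485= 5.03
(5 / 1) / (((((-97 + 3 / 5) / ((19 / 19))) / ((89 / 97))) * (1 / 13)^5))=-826126925 / 46754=-17669.65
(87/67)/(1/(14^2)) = 17052/67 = 254.51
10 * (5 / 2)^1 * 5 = 125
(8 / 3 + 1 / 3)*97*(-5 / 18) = -485 / 6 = -80.83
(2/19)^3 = 8/6859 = 0.00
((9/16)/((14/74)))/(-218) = -333/24416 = -0.01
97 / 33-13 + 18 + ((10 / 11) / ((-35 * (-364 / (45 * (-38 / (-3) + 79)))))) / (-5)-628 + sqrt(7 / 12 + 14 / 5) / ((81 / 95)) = -26071063 / 42042 + 19 * sqrt(3045) / 486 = -617.96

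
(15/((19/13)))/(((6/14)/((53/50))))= 4823/190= 25.38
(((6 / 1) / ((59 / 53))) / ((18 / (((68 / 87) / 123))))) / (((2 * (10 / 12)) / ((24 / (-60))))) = -7208 / 15783975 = -0.00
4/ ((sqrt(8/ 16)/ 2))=8 *sqrt(2)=11.31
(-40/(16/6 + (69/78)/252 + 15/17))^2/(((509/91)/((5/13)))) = 27790325821440/3187857492389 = 8.72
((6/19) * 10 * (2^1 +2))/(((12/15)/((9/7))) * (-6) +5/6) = -2400/551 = -4.36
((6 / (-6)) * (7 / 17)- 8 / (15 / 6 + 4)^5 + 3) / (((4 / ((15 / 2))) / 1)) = 4.85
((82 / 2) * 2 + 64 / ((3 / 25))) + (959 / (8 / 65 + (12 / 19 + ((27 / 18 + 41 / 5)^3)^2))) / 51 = 2152222322924074622 / 3497652617496871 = 615.33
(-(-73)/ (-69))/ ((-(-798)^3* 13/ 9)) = -73/ 50647569336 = -0.00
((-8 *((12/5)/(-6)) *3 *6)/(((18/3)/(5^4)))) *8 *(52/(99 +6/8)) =3328000/133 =25022.56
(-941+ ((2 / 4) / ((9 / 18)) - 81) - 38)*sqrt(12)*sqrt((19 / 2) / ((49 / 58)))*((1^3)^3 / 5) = -2118*sqrt(1653) / 35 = -2460.34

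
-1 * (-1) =1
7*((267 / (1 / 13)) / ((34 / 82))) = 996177 / 17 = 58598.65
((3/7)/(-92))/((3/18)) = -9/322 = -0.03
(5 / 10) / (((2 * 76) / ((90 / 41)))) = 45 / 6232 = 0.01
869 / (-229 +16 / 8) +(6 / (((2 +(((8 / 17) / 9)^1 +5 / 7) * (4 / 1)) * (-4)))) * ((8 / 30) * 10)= -2843831 / 615851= -4.62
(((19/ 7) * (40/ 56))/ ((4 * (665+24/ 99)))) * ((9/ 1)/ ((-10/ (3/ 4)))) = -0.00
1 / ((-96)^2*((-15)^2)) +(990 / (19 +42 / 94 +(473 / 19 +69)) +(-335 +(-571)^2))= 3797785860946423 / 11659852800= 325714.73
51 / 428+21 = 9039 / 428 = 21.12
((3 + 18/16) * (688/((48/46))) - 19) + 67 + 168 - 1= 11739/4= 2934.75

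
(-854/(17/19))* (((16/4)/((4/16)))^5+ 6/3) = -17014226628/17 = -1000836860.47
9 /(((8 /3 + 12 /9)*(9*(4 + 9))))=1 /52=0.02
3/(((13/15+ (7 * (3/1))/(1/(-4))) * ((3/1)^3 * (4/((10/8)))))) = -0.00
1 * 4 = 4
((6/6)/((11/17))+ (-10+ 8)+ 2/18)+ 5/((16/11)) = 4901/1584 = 3.09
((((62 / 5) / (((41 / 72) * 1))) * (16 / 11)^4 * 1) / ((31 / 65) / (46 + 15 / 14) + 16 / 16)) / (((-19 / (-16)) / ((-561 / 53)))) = -681713332125696 / 792587075731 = -860.11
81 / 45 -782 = -3901 / 5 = -780.20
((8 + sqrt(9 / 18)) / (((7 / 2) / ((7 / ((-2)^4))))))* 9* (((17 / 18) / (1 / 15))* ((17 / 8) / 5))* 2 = 867* sqrt(2) / 128 + 867 / 8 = 117.95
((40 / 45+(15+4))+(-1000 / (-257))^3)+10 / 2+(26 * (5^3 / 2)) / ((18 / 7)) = 72896871013 / 101847558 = 715.74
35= 35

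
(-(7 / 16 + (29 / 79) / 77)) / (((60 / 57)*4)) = -163571 / 1557248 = -0.11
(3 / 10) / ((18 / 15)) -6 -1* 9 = -59 / 4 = -14.75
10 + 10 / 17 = 180 / 17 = 10.59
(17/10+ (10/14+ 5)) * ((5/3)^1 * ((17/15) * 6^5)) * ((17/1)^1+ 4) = 11434608/5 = 2286921.60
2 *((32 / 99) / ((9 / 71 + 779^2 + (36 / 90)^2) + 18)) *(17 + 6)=1306400 / 53320174083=0.00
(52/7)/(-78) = -2/21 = -0.10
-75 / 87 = -25 / 29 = -0.86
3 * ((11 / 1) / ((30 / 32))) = 176 / 5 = 35.20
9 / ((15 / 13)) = 39 / 5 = 7.80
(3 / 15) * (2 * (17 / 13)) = 34 / 65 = 0.52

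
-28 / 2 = -14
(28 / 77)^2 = 16 / 121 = 0.13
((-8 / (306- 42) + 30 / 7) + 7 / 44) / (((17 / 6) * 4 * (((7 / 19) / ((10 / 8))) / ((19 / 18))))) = 7362595 / 5277888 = 1.39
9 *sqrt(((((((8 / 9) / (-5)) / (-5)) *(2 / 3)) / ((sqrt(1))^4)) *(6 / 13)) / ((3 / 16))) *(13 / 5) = 16 *sqrt(78) / 25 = 5.65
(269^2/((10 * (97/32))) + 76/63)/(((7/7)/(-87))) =-2116325692/10185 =-207788.48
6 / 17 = 0.35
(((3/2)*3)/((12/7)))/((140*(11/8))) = 3/220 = 0.01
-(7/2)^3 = -343/8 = -42.88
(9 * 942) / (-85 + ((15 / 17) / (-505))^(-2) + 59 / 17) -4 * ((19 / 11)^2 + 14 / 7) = -120696400854 / 6062709719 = -19.91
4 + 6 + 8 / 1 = 18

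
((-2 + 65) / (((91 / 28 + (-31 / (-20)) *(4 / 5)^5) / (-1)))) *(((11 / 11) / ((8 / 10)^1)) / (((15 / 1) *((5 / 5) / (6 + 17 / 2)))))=-9515625 / 469738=-20.26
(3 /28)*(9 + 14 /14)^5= 75000 /7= 10714.29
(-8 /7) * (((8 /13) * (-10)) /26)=0.27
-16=-16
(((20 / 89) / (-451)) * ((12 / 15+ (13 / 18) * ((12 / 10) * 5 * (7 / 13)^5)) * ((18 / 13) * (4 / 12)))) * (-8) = 2483008 / 1354848157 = 0.00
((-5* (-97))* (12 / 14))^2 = 8468100 / 49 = 172818.37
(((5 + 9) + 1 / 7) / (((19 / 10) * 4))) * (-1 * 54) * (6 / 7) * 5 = -430.67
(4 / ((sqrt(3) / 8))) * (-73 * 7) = -16352 * sqrt(3) / 3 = -9440.83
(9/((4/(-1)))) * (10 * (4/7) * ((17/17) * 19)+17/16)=-110511/448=-246.68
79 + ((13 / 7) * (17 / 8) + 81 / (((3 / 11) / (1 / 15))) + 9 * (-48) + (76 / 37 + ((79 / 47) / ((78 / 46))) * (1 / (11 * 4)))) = -68343569251 / 208888680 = -327.18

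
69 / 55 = 1.25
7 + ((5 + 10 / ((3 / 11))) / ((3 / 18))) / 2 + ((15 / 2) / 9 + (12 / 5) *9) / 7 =28393 / 210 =135.20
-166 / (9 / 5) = -830 / 9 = -92.22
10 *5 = 50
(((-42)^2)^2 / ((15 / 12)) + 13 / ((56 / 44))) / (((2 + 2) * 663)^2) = 174255691 / 492317280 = 0.35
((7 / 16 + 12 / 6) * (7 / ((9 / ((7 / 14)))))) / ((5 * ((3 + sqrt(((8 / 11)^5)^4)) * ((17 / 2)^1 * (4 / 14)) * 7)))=2360305638691 / 643709887516320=0.00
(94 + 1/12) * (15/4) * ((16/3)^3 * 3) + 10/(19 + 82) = 145957210/909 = 160568.99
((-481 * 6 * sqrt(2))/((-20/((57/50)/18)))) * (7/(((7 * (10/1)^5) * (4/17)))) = 155363 * sqrt(2)/400000000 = 0.00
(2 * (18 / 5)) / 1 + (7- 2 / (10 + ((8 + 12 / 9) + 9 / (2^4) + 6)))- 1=81558 / 6215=13.12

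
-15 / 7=-2.14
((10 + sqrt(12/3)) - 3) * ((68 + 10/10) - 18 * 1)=459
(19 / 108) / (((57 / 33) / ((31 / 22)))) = 31 / 216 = 0.14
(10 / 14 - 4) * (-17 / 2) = 391 / 14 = 27.93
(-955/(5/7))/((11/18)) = -24066/11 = -2187.82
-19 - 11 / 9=-182 / 9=-20.22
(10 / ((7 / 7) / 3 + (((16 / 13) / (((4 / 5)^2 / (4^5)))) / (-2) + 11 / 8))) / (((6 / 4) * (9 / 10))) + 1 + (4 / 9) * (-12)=-11980813 / 2760003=-4.34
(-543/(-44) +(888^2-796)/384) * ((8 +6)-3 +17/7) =27713.46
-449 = -449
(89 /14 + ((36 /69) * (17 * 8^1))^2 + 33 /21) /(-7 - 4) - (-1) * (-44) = -40931159 /81466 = -502.43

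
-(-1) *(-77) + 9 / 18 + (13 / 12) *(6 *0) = -153 / 2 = -76.50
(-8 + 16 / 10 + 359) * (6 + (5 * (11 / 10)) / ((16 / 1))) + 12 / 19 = 6801811 / 3040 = 2237.44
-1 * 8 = -8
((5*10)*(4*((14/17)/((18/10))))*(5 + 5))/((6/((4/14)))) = 43.57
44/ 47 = 0.94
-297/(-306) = 33/34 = 0.97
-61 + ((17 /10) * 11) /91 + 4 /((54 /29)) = -1440941 /24570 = -58.65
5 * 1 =5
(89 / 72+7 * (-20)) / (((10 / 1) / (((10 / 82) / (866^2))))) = -9991 / 4427740224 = -0.00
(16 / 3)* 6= 32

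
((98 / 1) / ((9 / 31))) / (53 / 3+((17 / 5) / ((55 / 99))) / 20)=1519000 / 80877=18.78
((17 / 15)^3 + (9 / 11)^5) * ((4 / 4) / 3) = 990533938 / 1630641375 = 0.61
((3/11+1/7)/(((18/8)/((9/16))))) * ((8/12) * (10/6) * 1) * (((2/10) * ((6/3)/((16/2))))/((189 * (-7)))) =-4/916839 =-0.00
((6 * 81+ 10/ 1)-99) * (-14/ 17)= -5558/ 17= -326.94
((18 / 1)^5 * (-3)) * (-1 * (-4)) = -22674816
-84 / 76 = -1.11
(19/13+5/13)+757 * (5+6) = 108275/13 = 8328.85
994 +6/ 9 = 2984/ 3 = 994.67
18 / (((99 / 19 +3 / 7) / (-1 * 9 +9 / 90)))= -35511 / 1250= -28.41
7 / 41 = 0.17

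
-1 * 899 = -899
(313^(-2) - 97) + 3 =-9209085 / 97969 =-94.00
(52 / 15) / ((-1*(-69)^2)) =-52 / 71415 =-0.00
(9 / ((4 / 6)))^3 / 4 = 19683 / 32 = 615.09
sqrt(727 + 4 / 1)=sqrt(731)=27.04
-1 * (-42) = 42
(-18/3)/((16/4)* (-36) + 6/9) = 9/215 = 0.04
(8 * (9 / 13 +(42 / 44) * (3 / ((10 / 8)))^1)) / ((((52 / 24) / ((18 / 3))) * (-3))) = -204768 / 9295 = -22.03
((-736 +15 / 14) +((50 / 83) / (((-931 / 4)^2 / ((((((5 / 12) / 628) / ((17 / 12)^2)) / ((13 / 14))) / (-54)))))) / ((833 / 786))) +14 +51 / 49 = -21811287387896577659 / 30298178060832318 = -719.89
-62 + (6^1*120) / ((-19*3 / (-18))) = 3142 / 19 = 165.37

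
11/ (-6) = -11/ 6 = -1.83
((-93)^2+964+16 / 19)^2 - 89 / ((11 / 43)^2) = 4037198953328 / 43681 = 92424600.02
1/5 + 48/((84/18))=367/35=10.49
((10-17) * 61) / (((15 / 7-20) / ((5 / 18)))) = 2989 / 450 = 6.64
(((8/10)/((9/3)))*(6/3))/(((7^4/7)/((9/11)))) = 24/18865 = 0.00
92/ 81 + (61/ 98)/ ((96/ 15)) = 313217/ 254016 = 1.23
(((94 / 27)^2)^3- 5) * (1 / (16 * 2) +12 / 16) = 17198316965275 / 12397455648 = 1387.25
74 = 74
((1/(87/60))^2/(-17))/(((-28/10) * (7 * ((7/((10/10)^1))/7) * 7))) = 1000/4903871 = 0.00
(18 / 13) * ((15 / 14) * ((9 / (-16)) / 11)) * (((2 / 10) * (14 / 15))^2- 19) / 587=2880333 / 1175174000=0.00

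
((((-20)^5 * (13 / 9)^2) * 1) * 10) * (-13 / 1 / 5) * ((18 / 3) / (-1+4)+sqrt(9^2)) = 154668800000 / 81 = 1909491358.02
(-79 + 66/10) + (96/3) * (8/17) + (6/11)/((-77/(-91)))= -583124/10285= -56.70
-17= -17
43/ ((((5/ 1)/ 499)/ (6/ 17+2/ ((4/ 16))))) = 3046894/ 85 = 35845.81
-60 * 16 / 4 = -240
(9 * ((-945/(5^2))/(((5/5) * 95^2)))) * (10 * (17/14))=-4131/9025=-0.46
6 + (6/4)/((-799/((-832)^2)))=-1033542/799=-1293.54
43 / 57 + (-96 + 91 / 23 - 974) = -1396594 / 1311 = -1065.29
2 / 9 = 0.22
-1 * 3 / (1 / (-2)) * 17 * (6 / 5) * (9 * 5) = 5508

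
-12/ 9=-4/ 3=-1.33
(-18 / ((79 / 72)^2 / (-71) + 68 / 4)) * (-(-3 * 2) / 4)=-9937728 / 6250847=-1.59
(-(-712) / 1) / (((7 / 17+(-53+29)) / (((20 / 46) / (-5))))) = 24208 / 9223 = 2.62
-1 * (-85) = 85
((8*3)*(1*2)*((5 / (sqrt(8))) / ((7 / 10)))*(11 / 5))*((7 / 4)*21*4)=27720*sqrt(2)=39202.00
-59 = -59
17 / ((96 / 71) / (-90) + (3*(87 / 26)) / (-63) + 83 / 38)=31303545 / 3700901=8.46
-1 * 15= -15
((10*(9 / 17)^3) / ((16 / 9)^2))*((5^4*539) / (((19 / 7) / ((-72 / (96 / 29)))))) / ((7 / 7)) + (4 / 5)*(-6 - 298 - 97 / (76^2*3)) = -17266202079860851 / 13621194240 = -1267598.26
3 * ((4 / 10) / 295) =6 / 1475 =0.00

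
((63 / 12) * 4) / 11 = 21 / 11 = 1.91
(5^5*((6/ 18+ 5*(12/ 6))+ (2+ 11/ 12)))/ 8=165625/ 32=5175.78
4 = 4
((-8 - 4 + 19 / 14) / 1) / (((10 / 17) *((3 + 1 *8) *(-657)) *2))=2533 / 2023560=0.00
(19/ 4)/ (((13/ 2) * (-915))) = -19/ 23790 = -0.00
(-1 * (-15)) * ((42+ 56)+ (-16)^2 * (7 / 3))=10430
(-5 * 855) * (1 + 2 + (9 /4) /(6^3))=-411825 /32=-12869.53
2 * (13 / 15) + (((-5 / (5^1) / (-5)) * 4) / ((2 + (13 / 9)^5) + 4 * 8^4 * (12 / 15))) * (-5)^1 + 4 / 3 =178107267374 / 58084233285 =3.07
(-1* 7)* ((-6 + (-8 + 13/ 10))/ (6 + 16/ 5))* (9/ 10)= 8001/ 920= 8.70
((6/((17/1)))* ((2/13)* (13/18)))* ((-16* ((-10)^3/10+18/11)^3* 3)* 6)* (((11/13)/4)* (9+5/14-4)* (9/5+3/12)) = 4674209227920/187187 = 24970800.47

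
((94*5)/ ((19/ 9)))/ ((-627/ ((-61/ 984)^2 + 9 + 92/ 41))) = -2559313795/ 640824096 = -3.99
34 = 34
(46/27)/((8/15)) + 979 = 35359/36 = 982.19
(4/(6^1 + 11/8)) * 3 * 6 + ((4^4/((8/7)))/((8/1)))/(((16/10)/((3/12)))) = 14.14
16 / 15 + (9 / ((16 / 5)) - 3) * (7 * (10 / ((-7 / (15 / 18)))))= 2.63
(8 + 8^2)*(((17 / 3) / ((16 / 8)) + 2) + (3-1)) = 492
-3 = -3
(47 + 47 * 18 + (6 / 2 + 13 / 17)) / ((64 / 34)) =15245 / 32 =476.41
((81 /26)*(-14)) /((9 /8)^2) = -448 /13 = -34.46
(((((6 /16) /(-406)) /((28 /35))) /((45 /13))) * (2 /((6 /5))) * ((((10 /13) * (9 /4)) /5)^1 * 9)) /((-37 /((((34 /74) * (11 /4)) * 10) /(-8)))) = -42075 /569153536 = -0.00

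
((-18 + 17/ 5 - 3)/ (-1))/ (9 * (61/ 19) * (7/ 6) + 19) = 3344/ 10015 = 0.33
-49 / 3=-16.33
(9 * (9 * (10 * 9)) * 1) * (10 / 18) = 4050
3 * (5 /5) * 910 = 2730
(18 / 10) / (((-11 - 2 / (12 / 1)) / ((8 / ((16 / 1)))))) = -27 / 335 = -0.08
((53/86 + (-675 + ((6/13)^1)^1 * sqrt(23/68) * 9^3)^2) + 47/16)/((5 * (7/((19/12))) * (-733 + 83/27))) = -14.24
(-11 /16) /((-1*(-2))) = -11 /32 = -0.34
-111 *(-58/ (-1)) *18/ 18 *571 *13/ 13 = -3676098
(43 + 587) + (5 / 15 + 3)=633.33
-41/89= -0.46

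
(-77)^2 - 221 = 5708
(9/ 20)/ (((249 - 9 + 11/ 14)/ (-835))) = -10521/ 6742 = -1.56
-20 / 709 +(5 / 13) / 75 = -0.02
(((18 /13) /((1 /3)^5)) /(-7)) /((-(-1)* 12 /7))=-28.04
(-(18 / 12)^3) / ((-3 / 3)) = 27 / 8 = 3.38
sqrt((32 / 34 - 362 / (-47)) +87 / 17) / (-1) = -sqrt(8785005) / 799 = -3.71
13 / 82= 0.16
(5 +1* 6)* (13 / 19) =143 / 19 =7.53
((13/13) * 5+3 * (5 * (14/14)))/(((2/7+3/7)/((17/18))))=238/9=26.44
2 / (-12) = -0.17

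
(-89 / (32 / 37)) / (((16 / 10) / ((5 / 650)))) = -3293 / 6656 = -0.49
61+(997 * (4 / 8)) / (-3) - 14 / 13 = -8287 / 78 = -106.24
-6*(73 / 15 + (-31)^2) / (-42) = 14488 / 105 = 137.98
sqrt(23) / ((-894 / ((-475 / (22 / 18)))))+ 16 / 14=8 / 7+ 1425 * sqrt(23) / 3278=3.23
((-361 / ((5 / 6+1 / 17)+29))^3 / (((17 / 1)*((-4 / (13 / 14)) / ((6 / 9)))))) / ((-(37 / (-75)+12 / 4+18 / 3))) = -119307178068975 / 63293774607217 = -1.88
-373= -373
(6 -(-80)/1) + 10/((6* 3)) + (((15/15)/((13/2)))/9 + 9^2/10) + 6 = 117787/1170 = 100.67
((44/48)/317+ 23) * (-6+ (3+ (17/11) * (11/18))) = -3237611/68472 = -47.28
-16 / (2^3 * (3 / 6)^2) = -8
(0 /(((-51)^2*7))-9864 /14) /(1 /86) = -424152 /7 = -60593.14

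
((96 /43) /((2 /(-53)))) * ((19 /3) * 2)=-32224 /43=-749.40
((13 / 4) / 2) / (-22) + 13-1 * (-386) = 70211 / 176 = 398.93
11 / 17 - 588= -9985 / 17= -587.35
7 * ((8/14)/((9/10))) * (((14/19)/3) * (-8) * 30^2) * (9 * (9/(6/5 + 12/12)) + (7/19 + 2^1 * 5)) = -4418176000/11913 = -370870.14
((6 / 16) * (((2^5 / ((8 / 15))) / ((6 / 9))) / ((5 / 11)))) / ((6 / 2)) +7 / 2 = 113 / 4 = 28.25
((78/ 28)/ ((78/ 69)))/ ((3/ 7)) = 23/ 4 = 5.75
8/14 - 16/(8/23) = -318/7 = -45.43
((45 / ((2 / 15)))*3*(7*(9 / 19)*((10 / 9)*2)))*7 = 992250 / 19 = 52223.68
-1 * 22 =-22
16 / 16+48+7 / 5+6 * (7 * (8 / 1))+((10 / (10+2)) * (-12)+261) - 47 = 2952 / 5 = 590.40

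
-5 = -5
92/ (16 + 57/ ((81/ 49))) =2484/ 1363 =1.82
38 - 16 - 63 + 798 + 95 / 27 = 20534 / 27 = 760.52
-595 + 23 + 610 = 38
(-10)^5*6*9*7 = -37800000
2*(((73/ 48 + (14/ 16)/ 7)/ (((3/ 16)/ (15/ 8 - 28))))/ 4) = -16511/ 144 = -114.66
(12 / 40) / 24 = 1 / 80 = 0.01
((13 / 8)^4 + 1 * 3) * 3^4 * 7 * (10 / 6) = 38602305 / 4096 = 9424.39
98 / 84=7 / 6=1.17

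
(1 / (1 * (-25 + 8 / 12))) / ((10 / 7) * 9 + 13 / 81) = -1701 / 538813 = -0.00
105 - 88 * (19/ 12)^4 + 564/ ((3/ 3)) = 115.94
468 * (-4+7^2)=21060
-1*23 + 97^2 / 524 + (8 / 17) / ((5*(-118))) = -13256741 / 2627860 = -5.04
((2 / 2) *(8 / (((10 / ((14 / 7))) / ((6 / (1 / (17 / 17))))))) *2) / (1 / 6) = 576 / 5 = 115.20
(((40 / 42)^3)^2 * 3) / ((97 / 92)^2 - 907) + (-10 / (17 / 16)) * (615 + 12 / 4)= -21674719482916562240 / 3726436839193341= -5816.47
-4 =-4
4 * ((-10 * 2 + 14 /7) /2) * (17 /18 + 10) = -394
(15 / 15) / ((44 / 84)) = 1.91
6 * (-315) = -1890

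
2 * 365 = 730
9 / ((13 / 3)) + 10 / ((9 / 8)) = 1283 / 117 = 10.97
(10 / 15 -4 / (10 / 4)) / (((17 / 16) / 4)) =-896 / 255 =-3.51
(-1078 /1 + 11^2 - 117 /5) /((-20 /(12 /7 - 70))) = -585789 /175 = -3347.37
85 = 85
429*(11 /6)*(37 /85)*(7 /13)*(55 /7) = 49247 /34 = 1448.44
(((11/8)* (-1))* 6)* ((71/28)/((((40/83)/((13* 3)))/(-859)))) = 6514905969/4480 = 1454220.08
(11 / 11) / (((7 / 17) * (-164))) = -17 / 1148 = -0.01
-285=-285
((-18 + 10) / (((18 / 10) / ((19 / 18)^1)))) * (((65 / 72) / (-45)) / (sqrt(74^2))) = 1235 / 971028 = 0.00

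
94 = 94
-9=-9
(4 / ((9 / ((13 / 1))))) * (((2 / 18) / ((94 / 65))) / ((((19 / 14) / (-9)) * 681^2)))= -23660 / 3727247157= -0.00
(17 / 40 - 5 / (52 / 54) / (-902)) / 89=101021 / 20872280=0.00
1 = 1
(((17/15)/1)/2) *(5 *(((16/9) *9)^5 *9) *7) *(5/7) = 133693440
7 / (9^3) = 7 / 729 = 0.01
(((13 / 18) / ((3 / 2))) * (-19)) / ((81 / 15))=-1235 / 729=-1.69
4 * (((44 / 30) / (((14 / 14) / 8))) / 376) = 88 / 705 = 0.12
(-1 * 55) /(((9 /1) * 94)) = -55 /846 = -0.07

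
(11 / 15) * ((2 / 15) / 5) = 22 / 1125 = 0.02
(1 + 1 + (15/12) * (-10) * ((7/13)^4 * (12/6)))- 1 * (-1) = 0.90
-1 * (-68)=68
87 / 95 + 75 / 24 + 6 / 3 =4591 / 760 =6.04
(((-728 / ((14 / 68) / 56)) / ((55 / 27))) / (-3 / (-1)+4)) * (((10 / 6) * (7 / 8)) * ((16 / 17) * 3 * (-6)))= 3773952 / 11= 343086.55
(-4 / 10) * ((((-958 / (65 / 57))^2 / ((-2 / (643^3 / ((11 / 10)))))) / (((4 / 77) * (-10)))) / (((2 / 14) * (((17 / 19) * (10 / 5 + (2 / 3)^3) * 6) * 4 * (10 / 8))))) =-1660526639793615703977 / 222657500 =-7457761987777.71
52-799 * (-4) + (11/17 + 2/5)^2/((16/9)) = 375540089/115600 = 3248.62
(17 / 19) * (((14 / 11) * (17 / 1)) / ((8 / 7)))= 14161 / 836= 16.94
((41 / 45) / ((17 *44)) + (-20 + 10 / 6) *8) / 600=-4936759 / 20196000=-0.24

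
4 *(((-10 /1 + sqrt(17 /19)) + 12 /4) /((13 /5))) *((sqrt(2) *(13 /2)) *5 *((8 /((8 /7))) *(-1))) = 350 *sqrt(2) *(133-sqrt(323)) /19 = 2996.62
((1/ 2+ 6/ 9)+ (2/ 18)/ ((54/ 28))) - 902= -437777/ 486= -900.78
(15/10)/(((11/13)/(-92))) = -1794/11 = -163.09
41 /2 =20.50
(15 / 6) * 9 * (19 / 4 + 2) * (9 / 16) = 10935 / 128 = 85.43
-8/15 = -0.53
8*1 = 8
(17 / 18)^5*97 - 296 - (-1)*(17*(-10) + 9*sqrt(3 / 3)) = -725806447 / 1889568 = -384.11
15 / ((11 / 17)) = 255 / 11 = 23.18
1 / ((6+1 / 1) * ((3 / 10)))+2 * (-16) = -31.52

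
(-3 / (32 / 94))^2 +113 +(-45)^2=567209 / 256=2215.66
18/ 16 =9/ 8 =1.12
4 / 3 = 1.33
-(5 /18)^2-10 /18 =-205 /324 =-0.63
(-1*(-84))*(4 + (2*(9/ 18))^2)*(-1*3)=-1260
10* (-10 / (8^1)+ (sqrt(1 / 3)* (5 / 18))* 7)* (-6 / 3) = 25 -350* sqrt(3) / 27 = 2.55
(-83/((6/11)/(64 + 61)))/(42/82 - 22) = 4679125/5286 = 885.19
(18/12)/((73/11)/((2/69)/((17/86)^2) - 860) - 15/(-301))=659677018/18519563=35.62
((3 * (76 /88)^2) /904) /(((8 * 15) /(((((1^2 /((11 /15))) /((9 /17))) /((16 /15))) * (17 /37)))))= 521645 /22793875456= 0.00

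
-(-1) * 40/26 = 20/13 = 1.54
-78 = -78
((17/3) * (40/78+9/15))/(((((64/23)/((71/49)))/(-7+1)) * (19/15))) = -860591/55328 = -15.55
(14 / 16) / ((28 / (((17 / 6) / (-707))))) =-17 / 135744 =-0.00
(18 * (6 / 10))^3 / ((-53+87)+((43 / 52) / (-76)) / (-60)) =7467572736 / 201553075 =37.05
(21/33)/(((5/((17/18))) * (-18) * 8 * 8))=-119/1140480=-0.00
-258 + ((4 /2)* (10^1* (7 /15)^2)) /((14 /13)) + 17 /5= -2255 /9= -250.56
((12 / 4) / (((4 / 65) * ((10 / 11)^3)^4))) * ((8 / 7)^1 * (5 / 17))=122398706692119 / 2380000000000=51.43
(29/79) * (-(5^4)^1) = -229.43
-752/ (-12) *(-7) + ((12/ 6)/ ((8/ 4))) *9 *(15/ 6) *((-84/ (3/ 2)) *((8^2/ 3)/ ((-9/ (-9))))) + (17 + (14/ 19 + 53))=-1553132/ 57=-27247.93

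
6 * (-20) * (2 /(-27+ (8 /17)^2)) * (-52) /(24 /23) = -3456440 /7739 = -446.63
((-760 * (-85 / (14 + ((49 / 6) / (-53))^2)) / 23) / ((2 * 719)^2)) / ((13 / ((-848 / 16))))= -86557087800 / 219203334975443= -0.00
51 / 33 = 17 / 11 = 1.55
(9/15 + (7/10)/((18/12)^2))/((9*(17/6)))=0.04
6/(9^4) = 2/2187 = 0.00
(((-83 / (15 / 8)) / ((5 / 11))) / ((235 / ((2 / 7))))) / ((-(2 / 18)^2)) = 394416 / 41125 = 9.59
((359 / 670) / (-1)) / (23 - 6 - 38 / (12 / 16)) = 1077 / 67670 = 0.02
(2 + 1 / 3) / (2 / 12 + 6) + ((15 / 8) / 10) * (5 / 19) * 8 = 1087 / 1406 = 0.77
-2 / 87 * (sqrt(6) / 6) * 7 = -7 * sqrt(6) / 261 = -0.07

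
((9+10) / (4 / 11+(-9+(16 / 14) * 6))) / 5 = -1463 / 685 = -2.14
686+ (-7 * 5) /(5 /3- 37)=72821 /106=686.99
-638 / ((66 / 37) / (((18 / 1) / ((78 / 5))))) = -412.69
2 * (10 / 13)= 20 / 13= 1.54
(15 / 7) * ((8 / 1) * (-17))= -2040 / 7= -291.43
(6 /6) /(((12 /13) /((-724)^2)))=1703572 /3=567857.33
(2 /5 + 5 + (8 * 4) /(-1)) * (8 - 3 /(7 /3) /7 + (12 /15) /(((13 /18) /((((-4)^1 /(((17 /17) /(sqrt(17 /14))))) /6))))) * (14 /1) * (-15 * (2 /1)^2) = 174648 - 76608 * sqrt(238) /65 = 156465.68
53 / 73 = 0.73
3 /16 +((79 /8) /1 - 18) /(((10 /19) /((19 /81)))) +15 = 7495 /648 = 11.57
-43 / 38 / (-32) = 43 / 1216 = 0.04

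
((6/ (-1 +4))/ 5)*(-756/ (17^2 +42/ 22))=-2079/ 2000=-1.04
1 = 1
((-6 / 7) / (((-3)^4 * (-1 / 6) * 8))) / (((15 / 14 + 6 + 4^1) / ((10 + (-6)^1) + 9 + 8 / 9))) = 25 / 2511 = 0.01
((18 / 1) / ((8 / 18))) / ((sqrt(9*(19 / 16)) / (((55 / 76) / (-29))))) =-1485*sqrt(19) / 20938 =-0.31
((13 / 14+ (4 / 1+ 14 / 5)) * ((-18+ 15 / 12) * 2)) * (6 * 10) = -108741 / 7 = -15534.43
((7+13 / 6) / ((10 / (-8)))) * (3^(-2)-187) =37004 / 27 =1370.52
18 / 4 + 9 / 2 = 9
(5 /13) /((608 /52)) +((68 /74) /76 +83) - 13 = 70.04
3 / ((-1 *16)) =-3 / 16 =-0.19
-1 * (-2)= 2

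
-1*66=-66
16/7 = 2.29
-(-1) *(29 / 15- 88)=-1291 / 15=-86.07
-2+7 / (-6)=-19 / 6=-3.17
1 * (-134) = -134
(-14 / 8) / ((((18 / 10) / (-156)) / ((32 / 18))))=7280 / 27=269.63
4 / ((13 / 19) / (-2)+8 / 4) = 152 / 63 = 2.41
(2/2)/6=1/6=0.17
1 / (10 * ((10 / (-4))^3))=-4 / 625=-0.01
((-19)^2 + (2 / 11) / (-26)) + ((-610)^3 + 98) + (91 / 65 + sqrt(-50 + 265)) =-162291085819 / 715 + sqrt(215) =-226980524.94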